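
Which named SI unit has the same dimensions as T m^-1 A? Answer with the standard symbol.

T = Wb/m² (flux density = flux per area),
    = kg·s⁻²·A⁻¹.
Combining: T·m⁻¹·A = (kg·s⁻²·A⁻¹) · m⁻¹ · A = kg·m⁻¹·s⁻².
kg·m⁻¹·s⁻² is the base-SI form of the pascal.

Pa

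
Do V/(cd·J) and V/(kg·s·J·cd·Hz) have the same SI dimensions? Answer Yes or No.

Left side:
  J = N·m (work = force × distance),
      = kg·m²·s⁻².
  So J⁻¹ = kg⁻¹·m⁻²·s².
  V = W/A (potential = power per current),
      = kg·m²·s⁻³·A⁻¹.
  Combining: cd⁻¹·J⁻¹·V = cd⁻¹ · (kg⁻¹·m⁻²·s²) · (kg·m²·s⁻³·A⁻¹) = s⁻¹·A⁻¹·cd⁻¹.
Right side:
  J = N·m (work = force × distance),
      = kg·m²·s⁻².
  So J⁻¹ = kg⁻¹·m⁻²·s².
  V = W/A (potential = power per current),
      = kg·m²·s⁻³·A⁻¹.
  Hz = 1/s = s⁻¹ (frequency is cycles per second).
  So Hz⁻¹ = s.
  Combining: kg⁻¹·s⁻¹·J⁻¹·cd⁻¹·V·Hz⁻¹ = kg⁻¹ · s⁻¹ · (kg⁻¹·m⁻²·s²) · cd⁻¹ · (kg·m²·s⁻³·A⁻¹) · s = kg⁻¹·s⁻¹·A⁻¹·cd⁻¹.
Left is s⁻¹·A⁻¹·cd⁻¹; right is kg⁻¹·s⁻¹·A⁻¹·cd⁻¹ — different.

No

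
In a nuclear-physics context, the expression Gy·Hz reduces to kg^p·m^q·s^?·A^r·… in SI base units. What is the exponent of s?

-3

Gy = J/kg (absorbed dose = energy per mass),
    = m²·s⁻².
Hz = 1/s = s⁻¹ (frequency is cycles per second).
Combining: Gy·Hz = (m²·s⁻²) · s⁻¹ = m²·s⁻³.
The exponent of s is -3.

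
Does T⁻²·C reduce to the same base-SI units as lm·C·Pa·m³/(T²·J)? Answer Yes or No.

No

Left side:
  T = Wb/m² (flux density = flux per area),
      = kg·s⁻²·A⁻¹.
  So T⁻² = kg⁻²·s⁴·A².
  C = A·s = s·A (charge = current × time).
  Combining: T⁻²·C = (kg⁻²·s⁴·A²) · (s·A) = kg⁻²·s⁵·A³.
Right side:
  lm = cd·sr = cd (luminous flux; sr is dimensionless).
  T = Wb/m² (flux density = flux per area),
      = kg·s⁻²·A⁻¹.
  So T⁻² = kg⁻²·s⁴·A².
  C = A·s = s·A (charge = current × time).
  Pa = N/m² (pressure = force per area),
      = kg·m⁻¹·s⁻².
  J = N·m (work = force × distance),
      = kg·m²·s⁻².
  So J⁻¹ = kg⁻¹·m⁻²·s².
  Combining: lm·T⁻²·C·Pa·J⁻¹·m³ = cd · (kg⁻²·s⁴·A²) · (s·A) · (kg·m⁻¹·s⁻²) · (kg⁻¹·m⁻²·s²) · m³ = kg⁻²·s⁵·A³·cd.
Left is kg⁻²·s⁵·A³; right is kg⁻²·s⁵·A³·cd — different.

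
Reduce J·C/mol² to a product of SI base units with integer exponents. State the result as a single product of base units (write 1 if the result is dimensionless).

kg·m²·s⁻¹·A·mol⁻²

J = N·m (work = force × distance),
    = kg·m²·s⁻².
C = A·s = s·A (charge = current × time).
Combining: mol⁻²·J·C = mol⁻² · (kg·m²·s⁻²) · (s·A) = kg·m²·s⁻¹·A·mol⁻².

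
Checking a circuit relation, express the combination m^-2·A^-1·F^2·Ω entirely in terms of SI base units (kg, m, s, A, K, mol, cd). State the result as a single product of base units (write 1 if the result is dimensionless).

kg⁻¹·m⁻⁴·s⁵·A

F = kg⁻¹·m⁻²·s⁴·A².
So F² = kg⁻²·m⁻⁴·s⁸·A⁴.
Ω = kg·m²·s⁻³·A⁻².
Combining: m⁻²·A⁻¹·F²·Ω = m⁻² · A⁻¹ · (kg⁻²·m⁻⁴·s⁸·A⁴) · (kg·m²·s⁻³·A⁻²) = kg⁻¹·m⁻⁴·s⁵·A.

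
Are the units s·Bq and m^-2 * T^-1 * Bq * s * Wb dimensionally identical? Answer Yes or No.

Left side:
  Bq = 1/s = s⁻¹ (activity is decays per second).
  Combining: s·Bq = s · s⁻¹ = 1.
Right side:
  T = Wb/m² (flux density = flux per area),
      = kg·s⁻²·A⁻¹.
  So T⁻¹ = kg⁻¹·s²·A.
  Bq = 1/s = s⁻¹ (activity is decays per second).
  Wb = V·s (flux: a volt is a weber per second),
      = kg·m²·s⁻²·A⁻¹.
  Combining: m⁻²·T⁻¹·Bq·s·Wb = m⁻² · (kg⁻¹·s²·A) · s⁻¹ · s · (kg·m²·s⁻²·A⁻¹) = 1.
Both reduce to 1.

Yes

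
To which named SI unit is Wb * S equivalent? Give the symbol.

Wb = V·s (flux: a volt is a weber per second),
    = kg·m²·s⁻²·A⁻¹.
S = 1/Ω (conductance is reciprocal resistance),
    = kg⁻¹·m⁻²·s³·A².
Combining: Wb·S = (kg·m²·s⁻²·A⁻¹) · (kg⁻¹·m⁻²·s³·A²) = s·A.
s·A is the base-SI form of the coulomb.

C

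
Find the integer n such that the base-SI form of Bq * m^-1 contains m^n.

Bq = 1/s = s⁻¹ (activity is decays per second).
Combining: Bq·m⁻¹ = s⁻¹ · m⁻¹ = m⁻¹·s⁻¹.
The exponent of m is -1.

-1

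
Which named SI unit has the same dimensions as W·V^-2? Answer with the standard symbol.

W = J/s (power = energy per time),
    = kg·m²·s⁻³.
V = W/A (potential = power per current),
    = kg·m²·s⁻³·A⁻¹.
So V⁻² = kg⁻²·m⁻⁴·s⁶·A².
Combining: W·V⁻² = (kg·m²·s⁻³) · (kg⁻²·m⁻⁴·s⁶·A²) = kg⁻¹·m⁻²·s³·A².
kg⁻¹·m⁻²·s³·A² is the base-SI form of the siemens.

S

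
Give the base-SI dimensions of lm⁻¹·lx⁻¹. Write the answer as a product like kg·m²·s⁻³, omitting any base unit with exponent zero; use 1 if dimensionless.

m²·cd⁻²

lm = cd.
So lm⁻¹ = cd⁻¹.
lx = m⁻²·cd.
So lx⁻¹ = m²·cd⁻¹.
Combining: lm⁻¹·lx⁻¹ = cd⁻¹ · (m²·cd⁻¹) = m²·cd⁻².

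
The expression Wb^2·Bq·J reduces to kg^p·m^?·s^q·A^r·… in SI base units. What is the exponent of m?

6

Wb = V·s (flux: a volt is a weber per second),
    = kg·m²·s⁻²·A⁻¹.
So Wb² = kg²·m⁴·s⁻⁴·A⁻².
Bq = 1/s = s⁻¹ (activity is decays per second).
J = N·m (work = force × distance),
    = kg·m²·s⁻².
Combining: Wb²·Bq·J = (kg²·m⁴·s⁻⁴·A⁻²) · s⁻¹ · (kg·m²·s⁻²) = kg³·m⁶·s⁻⁷·A⁻².
The exponent of m is 6.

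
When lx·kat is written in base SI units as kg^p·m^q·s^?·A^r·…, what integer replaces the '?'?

lx = m⁻²·cd.
kat = s⁻¹·mol.
Combining: lx·kat = (m⁻²·cd) · (s⁻¹·mol) = m⁻²·s⁻¹·mol·cd.
The exponent of s is -1.

-1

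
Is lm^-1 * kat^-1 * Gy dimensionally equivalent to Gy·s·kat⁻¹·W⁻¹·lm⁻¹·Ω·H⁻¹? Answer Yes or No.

Left side:
  lm = cd·sr = cd (luminous flux; sr is dimensionless).
  So lm⁻¹ = cd⁻¹.
  kat = mol/s = s⁻¹·mol (catalytic activity).
  So kat⁻¹ = s·mol⁻¹.
  Gy = J/kg (absorbed dose = energy per mass),
      = m²·s⁻².
  Combining: lm⁻¹·kat⁻¹·Gy = cd⁻¹ · (s·mol⁻¹) · (m²·s⁻²) = m²·s⁻¹·mol⁻¹·cd⁻¹.
Right side:
  Gy = m²·s⁻².
  kat = s⁻¹·mol.
  So kat⁻¹ = s·mol⁻¹.
  W = kg·m²·s⁻³.
  So W⁻¹ = kg⁻¹·m⁻²·s³.
  lm = cd.
  So lm⁻¹ = cd⁻¹.
  Ω = kg·m²·s⁻³·A⁻².
  H = kg·m²·s⁻²·A⁻².
  So H⁻¹ = kg⁻¹·m⁻²·s²·A².
  Combining: Gy·s·kat⁻¹·W⁻¹·lm⁻¹·Ω·H⁻¹ = (m²·s⁻²) · s · (s·mol⁻¹) · (kg⁻¹·m⁻²·s³) · cd⁻¹ · (kg·m²·s⁻³·A⁻²) · (kg⁻¹·m⁻²·s²·A²) = kg⁻¹·s²·mol⁻¹·cd⁻¹.
Left is m²·s⁻¹·mol⁻¹·cd⁻¹; right is kg⁻¹·s²·mol⁻¹·cd⁻¹ — different.

No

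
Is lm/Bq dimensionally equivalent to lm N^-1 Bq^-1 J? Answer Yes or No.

No

Left side:
  lm = cd·sr = cd (luminous flux; sr is dimensionless).
  Bq = 1/s = s⁻¹ (activity is decays per second).
  So Bq⁻¹ = s.
  Combining: lm·Bq⁻¹ = cd · s = s·cd.
Right side:
  lm = cd·sr = cd (luminous flux; sr is dimensionless).
  N = kg·m/s² = kg·m·s⁻² (force = mass × acceleration).
  So N⁻¹ = kg⁻¹·m⁻¹·s².
  Bq = 1/s = s⁻¹ (activity is decays per second).
  So Bq⁻¹ = s.
  J = N·m (work = force × distance),
      = kg·m²·s⁻².
  Combining: lm·N⁻¹·Bq⁻¹·J = cd · (kg⁻¹·m⁻¹·s²) · s · (kg·m²·s⁻²) = m·s·cd.
Left is s·cd; right is m·s·cd — different.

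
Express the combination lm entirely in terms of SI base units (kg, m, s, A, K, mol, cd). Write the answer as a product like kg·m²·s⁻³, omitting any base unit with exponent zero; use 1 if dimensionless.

lm = cd.

cd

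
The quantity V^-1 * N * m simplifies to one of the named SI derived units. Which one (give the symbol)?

C

V = W/A (potential = power per current),
    = kg·m²·s⁻³·A⁻¹.
So V⁻¹ = kg⁻¹·m⁻²·s³·A.
N = kg·m/s² = kg·m·s⁻² (force = mass × acceleration).
Combining: V⁻¹·N·m = (kg⁻¹·m⁻²·s³·A) · (kg·m·s⁻²) · m = s·A.
s·A is the base-SI form of the coulomb.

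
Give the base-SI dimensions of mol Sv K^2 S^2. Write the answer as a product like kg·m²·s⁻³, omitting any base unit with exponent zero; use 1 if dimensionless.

Sv = J/kg (equivalent dose = energy per mass),
    = m²·s⁻².
S = 1/Ω (conductance is reciprocal resistance),
    = kg⁻¹·m⁻²·s³·A².
So S² = kg⁻²·m⁻⁴·s⁶·A⁴.
Combining: mol·Sv·K²·S² = mol · (m²·s⁻²) · K² · (kg⁻²·m⁻⁴·s⁶·A⁴) = kg⁻²·m⁻²·s⁴·A⁴·K²·mol.

kg⁻²·m⁻²·s⁴·A⁴·K²·mol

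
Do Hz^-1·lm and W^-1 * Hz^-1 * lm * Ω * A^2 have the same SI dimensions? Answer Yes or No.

Left side:
  Hz = 1/s = s⁻¹ (frequency is cycles per second).
  So Hz⁻¹ = s.
  lm = cd·sr = cd (luminous flux; sr is dimensionless).
  Combining: Hz⁻¹·lm = s · cd = s·cd.
Right side:
  W = J/s (power = energy per time),
      = kg·m²·s⁻³.
  So W⁻¹ = kg⁻¹·m⁻²·s³.
  Hz = 1/s = s⁻¹ (frequency is cycles per second).
  So Hz⁻¹ = s.
  lm = cd·sr = cd (luminous flux; sr is dimensionless).
  Ω = V/A (resistance = voltage per current),
      = kg·m²·s⁻³·A⁻².
  Combining: W⁻¹·Hz⁻¹·lm·Ω·A² = (kg⁻¹·m⁻²·s³) · s · cd · (kg·m²·s⁻³·A⁻²) · A² = s·cd.
Both reduce to s·cd.

Yes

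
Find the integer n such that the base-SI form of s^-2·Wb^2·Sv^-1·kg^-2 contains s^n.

Wb = kg·m²·s⁻²·A⁻¹.
So Wb² = kg²·m⁴·s⁻⁴·A⁻².
Sv = m²·s⁻².
So Sv⁻¹ = m⁻²·s².
Combining: s⁻²·Wb²·Sv⁻¹·kg⁻² = s⁻² · (kg²·m⁴·s⁻⁴·A⁻²) · (m⁻²·s²) · kg⁻² = m²·s⁻⁴·A⁻².
The exponent of s is -4.

-4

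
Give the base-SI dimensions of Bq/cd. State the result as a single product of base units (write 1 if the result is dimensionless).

Bq = 1/s = s⁻¹ (activity is decays per second).
Combining: Bq·cd⁻¹ = s⁻¹ · cd⁻¹ = s⁻¹·cd⁻¹.

s⁻¹·cd⁻¹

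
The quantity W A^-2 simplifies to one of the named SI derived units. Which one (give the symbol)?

W = J/s (power = energy per time),
    = kg·m²·s⁻³.
Combining: W·A⁻² = (kg·m²·s⁻³) · A⁻² = kg·m²·s⁻³·A⁻².
kg·m²·s⁻³·A⁻² is the base-SI form of the ohm.

Ω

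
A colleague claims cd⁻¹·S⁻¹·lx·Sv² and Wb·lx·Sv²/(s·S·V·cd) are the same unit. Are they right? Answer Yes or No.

Yes

Left side:
  S = kg⁻¹·m⁻²·s³·A².
  So S⁻¹ = kg·m²·s⁻³·A⁻².
  lx = m⁻²·cd.
  Sv = m²·s⁻².
  So Sv² = m⁴·s⁻⁴.
  Combining: cd⁻¹·S⁻¹·lx·Sv² = cd⁻¹ · (kg·m²·s⁻³·A⁻²) · (m⁻²·cd) · (m⁴·s⁻⁴) = kg·m⁴·s⁻⁷·A⁻².
Right side:
  Wb = kg·m²·s⁻²·A⁻¹.
  lx = m⁻²·cd.
  S = kg⁻¹·m⁻²·s³·A².
  So S⁻¹ = kg·m²·s⁻³·A⁻².
  V = kg·m²·s⁻³·A⁻¹.
  So V⁻¹ = kg⁻¹·m⁻²·s³·A.
  Sv = m²·s⁻².
  So Sv² = m⁴·s⁻⁴.
  Combining: s⁻¹·Wb·lx·S⁻¹·V⁻¹·Sv²·cd⁻¹ = s⁻¹ · (kg·m²·s⁻²·A⁻¹) · (m⁻²·cd) · (kg·m²·s⁻³·A⁻²) · (kg⁻¹·m⁻²·s³·A) · (m⁴·s⁻⁴) · cd⁻¹ = kg·m⁴·s⁻⁷·A⁻².
Both reduce to kg·m⁴·s⁻⁷·A⁻².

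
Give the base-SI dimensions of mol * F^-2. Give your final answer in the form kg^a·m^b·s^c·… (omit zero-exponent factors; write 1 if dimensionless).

kg²·m⁴·s⁻⁸·A⁻⁴·mol

F = kg⁻¹·m⁻²·s⁴·A².
So F⁻² = kg²·m⁴·s⁻⁸·A⁻⁴.
Combining: mol·F⁻² = mol · (kg²·m⁴·s⁻⁸·A⁻⁴) = kg²·m⁴·s⁻⁸·A⁻⁴·mol.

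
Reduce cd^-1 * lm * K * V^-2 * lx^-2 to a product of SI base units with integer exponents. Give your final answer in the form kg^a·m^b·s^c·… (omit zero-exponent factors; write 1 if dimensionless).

lm = cd·sr = cd (luminous flux; sr is dimensionless).
V = W/A (potential = power per current),
    = kg·m²·s⁻³·A⁻¹.
So V⁻² = kg⁻²·m⁻⁴·s⁶·A².
lx = lm/m² (illuminance = luminous flux per area),
    = m⁻²·cd.
So lx⁻² = m⁴·cd⁻².
Combining: cd⁻¹·lm·K·V⁻²·lx⁻² = cd⁻¹ · cd · K · (kg⁻²·m⁻⁴·s⁶·A²) · (m⁴·cd⁻²) = kg⁻²·s⁶·A²·K·cd⁻².

kg⁻²·s⁶·A²·K·cd⁻²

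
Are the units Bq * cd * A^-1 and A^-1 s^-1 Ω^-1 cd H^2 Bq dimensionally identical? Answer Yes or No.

Left side:
  Bq = s⁻¹.
  Combining: Bq·cd·A⁻¹ = s⁻¹ · cd · A⁻¹ = s⁻¹·A⁻¹·cd.
Right side:
  Ω = kg·m²·s⁻³·A⁻².
  So Ω⁻¹ = kg⁻¹·m⁻²·s³·A².
  H = kg·m²·s⁻²·A⁻².
  So H² = kg²·m⁴·s⁻⁴·A⁻⁴.
  Bq = s⁻¹.
  Combining: A⁻¹·s⁻¹·Ω⁻¹·cd·H²·Bq = A⁻¹ · s⁻¹ · (kg⁻¹·m⁻²·s³·A²) · cd · (kg²·m⁴·s⁻⁴·A⁻⁴) · s⁻¹ = kg·m²·s⁻³·A⁻³·cd.
Left is s⁻¹·A⁻¹·cd; right is kg·m²·s⁻³·A⁻³·cd — different.

No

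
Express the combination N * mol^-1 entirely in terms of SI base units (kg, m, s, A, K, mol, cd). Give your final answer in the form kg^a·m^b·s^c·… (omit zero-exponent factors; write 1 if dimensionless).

kg·m·s⁻²·mol⁻¹

N = kg·m/s² = kg·m·s⁻² (force = mass × acceleration).
Combining: N·mol⁻¹ = (kg·m·s⁻²) · mol⁻¹ = kg·m·s⁻²·mol⁻¹.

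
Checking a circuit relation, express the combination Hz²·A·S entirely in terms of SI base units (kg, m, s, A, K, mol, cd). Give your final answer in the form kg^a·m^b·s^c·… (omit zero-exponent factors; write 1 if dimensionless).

Hz = s⁻¹.
So Hz² = s⁻².
S = kg⁻¹·m⁻²·s³·A².
Combining: Hz²·A·S = s⁻² · A · (kg⁻¹·m⁻²·s³·A²) = kg⁻¹·m⁻²·s·A³.

kg⁻¹·m⁻²·s·A³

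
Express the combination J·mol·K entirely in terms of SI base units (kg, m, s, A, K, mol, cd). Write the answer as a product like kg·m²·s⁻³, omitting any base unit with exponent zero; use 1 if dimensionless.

kg·m²·s⁻²·K·mol

J = N·m (work = force × distance),
    = kg·m²·s⁻².
Combining: J·mol·K = (kg·m²·s⁻²) · mol · K = kg·m²·s⁻²·K·mol.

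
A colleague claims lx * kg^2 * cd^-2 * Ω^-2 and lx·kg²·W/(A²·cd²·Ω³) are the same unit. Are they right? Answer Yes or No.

Yes

Left side:
  lx = lm/m² (illuminance = luminous flux per area),
      = m⁻²·cd.
  Ω = V/A (resistance = voltage per current),
      = kg·m²·s⁻³·A⁻².
  So Ω⁻² = kg⁻²·m⁻⁴·s⁶·A⁴.
  Combining: lx·kg²·cd⁻²·Ω⁻² = (m⁻²·cd) · kg² · cd⁻² · (kg⁻²·m⁻⁴·s⁶·A⁴) = m⁻⁶·s⁶·A⁴·cd⁻¹.
Right side:
  lx = lm/m² (illuminance = luminous flux per area),
      = m⁻²·cd.
  Ω = V/A (resistance = voltage per current),
      = kg·m²·s⁻³·A⁻².
  So Ω⁻³ = kg⁻³·m⁻⁶·s⁹·A⁶.
  W = J/s (power = energy per time),
      = kg·m²·s⁻³.
  Combining: A⁻²·cd⁻²·lx·kg²·Ω⁻³·W = A⁻² · cd⁻² · (m⁻²·cd) · kg² · (kg⁻³·m⁻⁶·s⁹·A⁶) · (kg·m²·s⁻³) = m⁻⁶·s⁶·A⁴·cd⁻¹.
Both reduce to m⁻⁶·s⁶·A⁴·cd⁻¹.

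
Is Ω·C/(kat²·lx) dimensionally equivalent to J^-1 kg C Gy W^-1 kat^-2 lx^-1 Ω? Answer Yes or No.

No

Left side:
  kat = mol/s = s⁻¹·mol (catalytic activity).
  So kat⁻² = s²·mol⁻².
  lx = lm/m² (illuminance = luminous flux per area),
      = m⁻²·cd.
  So lx⁻¹ = m²·cd⁻¹.
  Ω = V/A (resistance = voltage per current),
      = kg·m²·s⁻³·A⁻².
  C = A·s = s·A (charge = current × time).
  Combining: kat⁻²·lx⁻¹·Ω·C = (s²·mol⁻²) · (m²·cd⁻¹) · (kg·m²·s⁻³·A⁻²) · (s·A) = kg·m⁴·A⁻¹·mol⁻²·cd⁻¹.
Right side:
  J = N·m (work = force × distance),
      = kg·m²·s⁻².
  So J⁻¹ = kg⁻¹·m⁻²·s².
  C = A·s = s·A (charge = current × time).
  Gy = J/kg (absorbed dose = energy per mass),
      = m²·s⁻².
  W = J/s (power = energy per time),
      = kg·m²·s⁻³.
  So W⁻¹ = kg⁻¹·m⁻²·s³.
  kat = mol/s = s⁻¹·mol (catalytic activity).
  So kat⁻² = s²·mol⁻².
  lx = lm/m² (illuminance = luminous flux per area),
      = m⁻²·cd.
  So lx⁻¹ = m²·cd⁻¹.
  Ω = V/A (resistance = voltage per current),
      = kg·m²·s⁻³·A⁻².
  Combining: J⁻¹·kg·C·Gy·W⁻¹·kat⁻²·lx⁻¹·Ω = (kg⁻¹·m⁻²·s²) · kg · (s·A) · (m²·s⁻²) · (kg⁻¹·m⁻²·s³) · (s²·mol⁻²) · (m²·cd⁻¹) · (kg·m²·s⁻³·A⁻²) = m²·s³·A⁻¹·mol⁻²·cd⁻¹.
Left is kg·m⁴·A⁻¹·mol⁻²·cd⁻¹; right is m²·s³·A⁻¹·mol⁻²·cd⁻¹ — different.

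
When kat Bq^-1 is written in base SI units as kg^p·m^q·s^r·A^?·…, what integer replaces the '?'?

0

kat = mol/s = s⁻¹·mol (catalytic activity).
Bq = 1/s = s⁻¹ (activity is decays per second).
So Bq⁻¹ = s.
Combining: kat·Bq⁻¹ = (s⁻¹·mol) · s = mol.
The exponent of A is 0.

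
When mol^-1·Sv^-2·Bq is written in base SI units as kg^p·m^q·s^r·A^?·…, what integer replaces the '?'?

Sv = m²·s⁻².
So Sv⁻² = m⁻⁴·s⁴.
Bq = s⁻¹.
Combining: mol⁻¹·Sv⁻²·Bq = mol⁻¹ · (m⁻⁴·s⁴) · s⁻¹ = m⁻⁴·s³·mol⁻¹.
The exponent of A is 0.

0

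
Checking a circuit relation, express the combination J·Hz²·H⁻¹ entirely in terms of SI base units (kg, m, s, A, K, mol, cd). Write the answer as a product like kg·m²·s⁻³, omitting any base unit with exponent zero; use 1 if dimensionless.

s⁻²·A²

J = N·m (work = force × distance),
    = kg·m²·s⁻².
Hz = 1/s = s⁻¹ (frequency is cycles per second).
So Hz² = s⁻².
H = Wb/A (inductance = flux per current),
    = kg·m²·s⁻²·A⁻².
So H⁻¹ = kg⁻¹·m⁻²·s²·A².
Combining: J·Hz²·H⁻¹ = (kg·m²·s⁻²) · s⁻² · (kg⁻¹·m⁻²·s²·A²) = s⁻²·A².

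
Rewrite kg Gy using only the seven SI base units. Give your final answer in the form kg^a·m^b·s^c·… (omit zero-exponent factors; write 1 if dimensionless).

Gy = m²·s⁻².
Combining: kg·Gy = kg · (m²·s⁻²) = kg·m²·s⁻².

kg·m²·s⁻²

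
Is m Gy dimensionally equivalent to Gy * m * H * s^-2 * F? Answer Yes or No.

Yes

Left side:
  Gy = J/kg (absorbed dose = energy per mass),
      = m²·s⁻².
  Combining: m·Gy = m · (m²·s⁻²) = m³·s⁻².
Right side:
  Gy = m²·s⁻².
  H = kg·m²·s⁻²·A⁻².
  F = kg⁻¹·m⁻²·s⁴·A².
  Combining: Gy·m·H·s⁻²·F = (m²·s⁻²) · m · (kg·m²·s⁻²·A⁻²) · s⁻² · (kg⁻¹·m⁻²·s⁴·A²) = m³·s⁻².
Both reduce to m³·s⁻².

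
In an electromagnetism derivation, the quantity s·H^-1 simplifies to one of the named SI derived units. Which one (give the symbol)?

S

H = Wb/A (inductance = flux per current),
    = kg·m²·s⁻²·A⁻².
So H⁻¹ = kg⁻¹·m⁻²·s²·A².
Combining: s·H⁻¹ = s · (kg⁻¹·m⁻²·s²·A²) = kg⁻¹·m⁻²·s³·A².
kg⁻¹·m⁻²·s³·A² is the base-SI form of the siemens.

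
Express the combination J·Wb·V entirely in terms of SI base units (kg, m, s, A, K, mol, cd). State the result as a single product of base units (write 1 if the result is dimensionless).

J = N·m (work = force × distance),
    = kg·m²·s⁻².
Wb = V·s (flux: a volt is a weber per second),
    = kg·m²·s⁻²·A⁻¹.
V = W/A (potential = power per current),
    = kg·m²·s⁻³·A⁻¹.
Combining: J·Wb·V = (kg·m²·s⁻²) · (kg·m²·s⁻²·A⁻¹) · (kg·m²·s⁻³·A⁻¹) = kg³·m⁶·s⁻⁷·A⁻².

kg³·m⁶·s⁻⁷·A⁻²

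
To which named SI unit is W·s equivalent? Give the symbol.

J

W = J/s (power = energy per time),
    = kg·m²·s⁻³.
Combining: W·s = (kg·m²·s⁻³) · s = kg·m²·s⁻².
kg·m²·s⁻² is the base-SI form of the joule.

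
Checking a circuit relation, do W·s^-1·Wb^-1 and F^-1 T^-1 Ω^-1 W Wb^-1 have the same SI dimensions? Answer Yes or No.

No

Left side:
  W = J/s (power = energy per time),
      = kg·m²·s⁻³.
  Wb = V·s (flux: a volt is a weber per second),
      = kg·m²·s⁻²·A⁻¹.
  So Wb⁻¹ = kg⁻¹·m⁻²·s²·A.
  Combining: W·s⁻¹·Wb⁻¹ = (kg·m²·s⁻³) · s⁻¹ · (kg⁻¹·m⁻²·s²·A) = s⁻²·A.
Right side:
  F = C/V (capacitance = charge per voltage),
      = A·s/(kg·m²·s⁻³·A⁻¹) (substituting C and V),
      = kg⁻¹·m⁻²·s⁴·A².
  So F⁻¹ = kg·m²·s⁻⁴·A⁻².
  T = Wb/m² (flux density = flux per area),
      = kg·s⁻²·A⁻¹.
  So T⁻¹ = kg⁻¹·s²·A.
  Ω = V/A (resistance = voltage per current),
      = kg·m²·s⁻³·A⁻².
  So Ω⁻¹ = kg⁻¹·m⁻²·s³·A².
  W = J/s (power = energy per time),
      = kg·m²·s⁻³.
  Wb = V·s (flux: a volt is a weber per second),
      = kg·m²·s⁻²·A⁻¹.
  So Wb⁻¹ = kg⁻¹·m⁻²·s²·A.
  Combining: F⁻¹·T⁻¹·Ω⁻¹·W·Wb⁻¹ = (kg·m²·s⁻⁴·A⁻²) · (kg⁻¹·s²·A) · (kg⁻¹·m⁻²·s³·A²) · (kg·m²·s⁻³) · (kg⁻¹·m⁻²·s²·A) = kg⁻¹·A².
Left is s⁻²·A; right is kg⁻¹·A² — different.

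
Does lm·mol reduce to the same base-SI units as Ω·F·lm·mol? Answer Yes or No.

No

Left side:
  lm = cd.
  Combining: lm·mol = cd · mol = mol·cd.
Right side:
  Ω = kg·m²·s⁻³·A⁻².
  F = kg⁻¹·m⁻²·s⁴·A².
  lm = cd.
  Combining: Ω·F·lm·mol = (kg·m²·s⁻³·A⁻²) · (kg⁻¹·m⁻²·s⁴·A²) · cd · mol = s·mol·cd.
Left is mol·cd; right is s·mol·cd — different.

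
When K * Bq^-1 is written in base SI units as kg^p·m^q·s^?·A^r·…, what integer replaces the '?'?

1

Bq = 1/s = s⁻¹ (activity is decays per second).
So Bq⁻¹ = s.
Combining: K·Bq⁻¹ = K · s = s·K.
The exponent of s is 1.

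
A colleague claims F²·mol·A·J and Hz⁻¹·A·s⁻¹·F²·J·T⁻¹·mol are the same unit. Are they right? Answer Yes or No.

No

Left side:
  F = C/V (capacitance = charge per voltage),
      = A·s/(kg·m²·s⁻³·A⁻¹) (substituting C and V),
      = kg⁻¹·m⁻²·s⁴·A².
  So F² = kg⁻²·m⁻⁴·s⁸·A⁴.
  J = N·m (work = force × distance),
      = kg·m²·s⁻².
  Combining: F²·mol·A·J = (kg⁻²·m⁻⁴·s⁸·A⁴) · mol · A · (kg·m²·s⁻²) = kg⁻¹·m⁻²·s⁶·A⁵·mol.
Right side:
  Hz = 1/s = s⁻¹ (frequency is cycles per second).
  So Hz⁻¹ = s.
  F = C/V (capacitance = charge per voltage),
      = A·s/(kg·m²·s⁻³·A⁻¹) (substituting C and V),
      = kg⁻¹·m⁻²·s⁴·A².
  So F² = kg⁻²·m⁻⁴·s⁸·A⁴.
  J = N·m (work = force × distance),
      = kg·m²·s⁻².
  T = Wb/m² (flux density = flux per area),
      = kg·s⁻²·A⁻¹.
  So T⁻¹ = kg⁻¹·s²·A.
  Combining: Hz⁻¹·A·s⁻¹·F²·J·T⁻¹·mol = s · A · s⁻¹ · (kg⁻²·m⁻⁴·s⁸·A⁴) · (kg·m²·s⁻²) · (kg⁻¹·s²·A) · mol = kg⁻²·m⁻²·s⁸·A⁶·mol.
Left is kg⁻¹·m⁻²·s⁶·A⁵·mol; right is kg⁻²·m⁻²·s⁸·A⁶·mol — different.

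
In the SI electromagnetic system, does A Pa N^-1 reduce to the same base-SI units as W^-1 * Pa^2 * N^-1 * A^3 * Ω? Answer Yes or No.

No

Left side:
  Pa = kg·m⁻¹·s⁻².
  N = kg·m·s⁻².
  So N⁻¹ = kg⁻¹·m⁻¹·s².
  Combining: A·Pa·N⁻¹ = A · (kg·m⁻¹·s⁻²) · (kg⁻¹·m⁻¹·s²) = m⁻²·A.
Right side:
  W = J/s (power = energy per time),
      = kg·m²·s⁻³.
  So W⁻¹ = kg⁻¹·m⁻²·s³.
  Pa = N/m² (pressure = force per area),
      = kg·m⁻¹·s⁻².
  So Pa² = kg²·m⁻²·s⁻⁴.
  N = kg·m/s² = kg·m·s⁻² (force = mass × acceleration).
  So N⁻¹ = kg⁻¹·m⁻¹·s².
  Ω = V/A (resistance = voltage per current),
      = kg·m²·s⁻³·A⁻².
  Combining: W⁻¹·Pa²·N⁻¹·A³·Ω = (kg⁻¹·m⁻²·s³) · (kg²·m⁻²·s⁻⁴) · (kg⁻¹·m⁻¹·s²) · A³ · (kg·m²·s⁻³·A⁻²) = kg·m⁻³·s⁻²·A.
Left is m⁻²·A; right is kg·m⁻³·s⁻²·A — different.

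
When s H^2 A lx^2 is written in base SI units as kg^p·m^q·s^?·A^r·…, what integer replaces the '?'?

H = kg·m²·s⁻²·A⁻².
So H² = kg²·m⁴·s⁻⁴·A⁻⁴.
lx = m⁻²·cd.
So lx² = m⁻⁴·cd².
Combining: s·H²·A·lx² = s · (kg²·m⁴·s⁻⁴·A⁻⁴) · A · (m⁻⁴·cd²) = kg²·s⁻³·A⁻³·cd².
The exponent of s is -3.

-3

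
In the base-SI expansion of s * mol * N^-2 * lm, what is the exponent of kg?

N = kg·m/s² = kg·m·s⁻² (force = mass × acceleration).
So N⁻² = kg⁻²·m⁻²·s⁴.
lm = cd·sr = cd (luminous flux; sr is dimensionless).
Combining: s·mol·N⁻²·lm = s · mol · (kg⁻²·m⁻²·s⁴) · cd = kg⁻²·m⁻²·s⁵·mol·cd.
The exponent of kg is -2.

-2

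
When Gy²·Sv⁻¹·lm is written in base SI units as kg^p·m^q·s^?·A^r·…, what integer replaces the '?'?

Gy = J/kg (absorbed dose = energy per mass),
    = m²·s⁻².
So Gy² = m⁴·s⁻⁴.
Sv = J/kg (equivalent dose = energy per mass),
    = m²·s⁻².
So Sv⁻¹ = m⁻²·s².
lm = cd·sr = cd (luminous flux; sr is dimensionless).
Combining: Gy²·Sv⁻¹·lm = (m⁴·s⁻⁴) · (m⁻²·s²) · cd = m²·s⁻²·cd.
The exponent of s is -2.

-2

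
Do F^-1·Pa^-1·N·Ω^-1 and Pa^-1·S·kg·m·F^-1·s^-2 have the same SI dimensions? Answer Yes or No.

Left side:
  F = kg⁻¹·m⁻²·s⁴·A².
  So F⁻¹ = kg·m²·s⁻⁴·A⁻².
  Pa = kg·m⁻¹·s⁻².
  So Pa⁻¹ = kg⁻¹·m·s².
  N = kg·m·s⁻².
  Ω = kg·m²·s⁻³·A⁻².
  So Ω⁻¹ = kg⁻¹·m⁻²·s³·A².
  Combining: F⁻¹·Pa⁻¹·N·Ω⁻¹ = (kg·m²·s⁻⁴·A⁻²) · (kg⁻¹·m·s²) · (kg·m·s⁻²) · (kg⁻¹·m⁻²·s³·A²) = m²·s⁻¹.
Right side:
  Pa = N/m² (pressure = force per area),
      = kg·m⁻¹·s⁻².
  So Pa⁻¹ = kg⁻¹·m·s².
  S = 1/Ω (conductance is reciprocal resistance),
      = kg⁻¹·m⁻²·s³·A².
  F = C/V (capacitance = charge per voltage),
      = A·s/(kg·m²·s⁻³·A⁻¹) (substituting C and V),
      = kg⁻¹·m⁻²·s⁴·A².
  So F⁻¹ = kg·m²·s⁻⁴·A⁻².
  Combining: Pa⁻¹·S·kg·m·F⁻¹·s⁻² = (kg⁻¹·m·s²) · (kg⁻¹·m⁻²·s³·A²) · kg · m · (kg·m²·s⁻⁴·A⁻²) · s⁻² = m²·s⁻¹.
Both reduce to m²·s⁻¹.

Yes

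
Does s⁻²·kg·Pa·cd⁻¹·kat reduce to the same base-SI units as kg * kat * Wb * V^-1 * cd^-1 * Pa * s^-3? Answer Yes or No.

Yes

Left side:
  Pa = kg·m⁻¹·s⁻².
  kat = s⁻¹·mol.
  Combining: s⁻²·kg·Pa·cd⁻¹·kat = s⁻² · kg · (kg·m⁻¹·s⁻²) · cd⁻¹ · (s⁻¹·mol) = kg²·m⁻¹·s⁻⁵·mol·cd⁻¹.
Right side:
  kat = mol/s = s⁻¹·mol (catalytic activity).
  Wb = V·s (flux: a volt is a weber per second),
      = kg·m²·s⁻²·A⁻¹.
  V = W/A (potential = power per current),
      = kg·m²·s⁻³·A⁻¹.
  So V⁻¹ = kg⁻¹·m⁻²·s³·A.
  Pa = N/m² (pressure = force per area),
      = kg·m⁻¹·s⁻².
  Combining: kg·kat·Wb·V⁻¹·cd⁻¹·Pa·s⁻³ = kg · (s⁻¹·mol) · (kg·m²·s⁻²·A⁻¹) · (kg⁻¹·m⁻²·s³·A) · cd⁻¹ · (kg·m⁻¹·s⁻²) · s⁻³ = kg²·m⁻¹·s⁻⁵·mol·cd⁻¹.
Both reduce to kg²·m⁻¹·s⁻⁵·mol·cd⁻¹.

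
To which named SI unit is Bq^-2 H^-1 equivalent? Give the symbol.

Bq = s⁻¹.
So Bq⁻² = s².
H = kg·m²·s⁻²·A⁻².
So H⁻¹ = kg⁻¹·m⁻²·s²·A².
Combining: Bq⁻²·H⁻¹ = s² · (kg⁻¹·m⁻²·s²·A²) = kg⁻¹·m⁻²·s⁴·A².
kg⁻¹·m⁻²·s⁴·A² is the base-SI form of the farad.

F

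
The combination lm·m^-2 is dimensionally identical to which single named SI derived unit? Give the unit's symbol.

lx

lm = cd.
Combining: lm·m⁻² = cd · m⁻² = m⁻²·cd.
m⁻²·cd is the base-SI form of the lux.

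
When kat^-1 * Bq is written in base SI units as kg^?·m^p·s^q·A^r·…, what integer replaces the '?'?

0

kat = s⁻¹·mol.
So kat⁻¹ = s·mol⁻¹.
Bq = s⁻¹.
Combining: kat⁻¹·Bq = (s·mol⁻¹) · s⁻¹ = mol⁻¹.
The exponent of kg is 0.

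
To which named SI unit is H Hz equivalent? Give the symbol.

H = Wb/A (inductance = flux per current),
    = kg·m²·s⁻²·A⁻².
Hz = 1/s = s⁻¹ (frequency is cycles per second).
Combining: H·Hz = (kg·m²·s⁻²·A⁻²) · s⁻¹ = kg·m²·s⁻³·A⁻².
kg·m²·s⁻³·A⁻² is the base-SI form of the ohm.

Ω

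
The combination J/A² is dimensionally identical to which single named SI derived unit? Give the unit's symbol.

J = kg·m²·s⁻².
Combining: J·A⁻² = (kg·m²·s⁻²) · A⁻² = kg·m²·s⁻²·A⁻².
kg·m²·s⁻²·A⁻² is the base-SI form of the henry.

H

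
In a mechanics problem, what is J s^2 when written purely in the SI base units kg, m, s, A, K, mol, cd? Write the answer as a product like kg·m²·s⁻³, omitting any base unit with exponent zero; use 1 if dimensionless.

kg·m²

J = kg·m²·s⁻².
Combining: J·s² = (kg·m²·s⁻²) · s² = kg·m².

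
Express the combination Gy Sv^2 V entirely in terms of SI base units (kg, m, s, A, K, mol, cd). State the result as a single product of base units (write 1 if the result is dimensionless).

Gy = m²·s⁻².
Sv = m²·s⁻².
So Sv² = m⁴·s⁻⁴.
V = kg·m²·s⁻³·A⁻¹.
Combining: Gy·Sv²·V = (m²·s⁻²) · (m⁴·s⁻⁴) · (kg·m²·s⁻³·A⁻¹) = kg·m⁸·s⁻⁹·A⁻¹.

kg·m⁸·s⁻⁹·A⁻¹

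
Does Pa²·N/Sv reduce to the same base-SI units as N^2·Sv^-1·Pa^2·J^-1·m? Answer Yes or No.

Left side:
  Sv = m²·s⁻².
  So Sv⁻¹ = m⁻²·s².
  Pa = kg·m⁻¹·s⁻².
  So Pa² = kg²·m⁻²·s⁻⁴.
  N = kg·m·s⁻².
  Combining: Sv⁻¹·Pa²·N = (m⁻²·s²) · (kg²·m⁻²·s⁻⁴) · (kg·m·s⁻²) = kg³·m⁻³·s⁻⁴.
Right side:
  N = kg·m/s² = kg·m·s⁻² (force = mass × acceleration).
  So N² = kg²·m²·s⁻⁴.
  Sv = J/kg (equivalent dose = energy per mass),
      = m²·s⁻².
  So Sv⁻¹ = m⁻²·s².
  Pa = N/m² (pressure = force per area),
      = kg·m⁻¹·s⁻².
  So Pa² = kg²·m⁻²·s⁻⁴.
  J = N·m (work = force × distance),
      = kg·m²·s⁻².
  So J⁻¹ = kg⁻¹·m⁻²·s².
  Combining: N²·Sv⁻¹·Pa²·J⁻¹·m = (kg²·m²·s⁻⁴) · (m⁻²·s²) · (kg²·m⁻²·s⁻⁴) · (kg⁻¹·m⁻²·s²) · m = kg³·m⁻³·s⁻⁴.
Both reduce to kg³·m⁻³·s⁻⁴.

Yes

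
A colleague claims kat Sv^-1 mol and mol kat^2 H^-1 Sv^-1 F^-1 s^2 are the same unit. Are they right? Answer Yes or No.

No

Left side:
  kat = mol/s = s⁻¹·mol (catalytic activity).
  Sv = J/kg (equivalent dose = energy per mass),
      = m²·s⁻².
  So Sv⁻¹ = m⁻²·s².
  Combining: kat·Sv⁻¹·mol = (s⁻¹·mol) · (m⁻²·s²) · mol = m⁻²·s·mol².
Right side:
  kat = s⁻¹·mol.
  So kat² = s⁻²·mol².
  H = kg·m²·s⁻²·A⁻².
  So H⁻¹ = kg⁻¹·m⁻²·s²·A².
  Sv = m²·s⁻².
  So Sv⁻¹ = m⁻²·s².
  F = kg⁻¹·m⁻²·s⁴·A².
  So F⁻¹ = kg·m²·s⁻⁴·A⁻².
  Combining: mol·kat²·H⁻¹·Sv⁻¹·F⁻¹·s² = mol · (s⁻²·mol²) · (kg⁻¹·m⁻²·s²·A²) · (m⁻²·s²) · (kg·m²·s⁻⁴·A⁻²) · s² = m⁻²·mol³.
Left is m⁻²·s·mol²; right is m⁻²·mol³ — different.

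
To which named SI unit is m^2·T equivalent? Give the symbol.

T = Wb/m² (flux density = flux per area),
    = kg·s⁻²·A⁻¹.
Combining: m²·T = m² · (kg·s⁻²·A⁻¹) = kg·m²·s⁻²·A⁻¹.
kg·m²·s⁻²·A⁻¹ is the base-SI form of the weber.

Wb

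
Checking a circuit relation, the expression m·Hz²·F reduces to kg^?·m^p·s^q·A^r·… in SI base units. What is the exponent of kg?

Hz = s⁻¹.
So Hz² = s⁻².
F = kg⁻¹·m⁻²·s⁴·A².
Combining: m·Hz²·F = m · s⁻² · (kg⁻¹·m⁻²·s⁴·A²) = kg⁻¹·m⁻¹·s²·A².
The exponent of kg is -1.

-1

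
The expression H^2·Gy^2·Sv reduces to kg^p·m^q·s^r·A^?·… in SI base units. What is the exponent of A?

-4

H = Wb/A (inductance = flux per current),
    = kg·m²·s⁻²·A⁻².
So H² = kg²·m⁴·s⁻⁴·A⁻⁴.
Gy = J/kg (absorbed dose = energy per mass),
    = m²·s⁻².
So Gy² = m⁴·s⁻⁴.
Sv = J/kg (equivalent dose = energy per mass),
    = m²·s⁻².
Combining: H²·Gy²·Sv = (kg²·m⁴·s⁻⁴·A⁻⁴) · (m⁴·s⁻⁴) · (m²·s⁻²) = kg²·m¹⁰·s⁻¹⁰·A⁻⁴.
The exponent of A is -4.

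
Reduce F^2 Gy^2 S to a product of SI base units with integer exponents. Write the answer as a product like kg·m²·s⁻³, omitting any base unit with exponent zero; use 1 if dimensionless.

F = kg⁻¹·m⁻²·s⁴·A².
So F² = kg⁻²·m⁻⁴·s⁸·A⁴.
Gy = m²·s⁻².
So Gy² = m⁴·s⁻⁴.
S = kg⁻¹·m⁻²·s³·A².
Combining: F²·Gy²·S = (kg⁻²·m⁻⁴·s⁸·A⁴) · (m⁴·s⁻⁴) · (kg⁻¹·m⁻²·s³·A²) = kg⁻³·m⁻²·s⁷·A⁶.

kg⁻³·m⁻²·s⁷·A⁶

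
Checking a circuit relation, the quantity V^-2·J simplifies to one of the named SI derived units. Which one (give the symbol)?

V = W/A (potential = power per current),
    = kg·m²·s⁻³·A⁻¹.
So V⁻² = kg⁻²·m⁻⁴·s⁶·A².
J = N·m (work = force × distance),
    = kg·m²·s⁻².
Combining: V⁻²·J = (kg⁻²·m⁻⁴·s⁶·A²) · (kg·m²·s⁻²) = kg⁻¹·m⁻²·s⁴·A².
kg⁻¹·m⁻²·s⁴·A² is the base-SI form of the farad.

F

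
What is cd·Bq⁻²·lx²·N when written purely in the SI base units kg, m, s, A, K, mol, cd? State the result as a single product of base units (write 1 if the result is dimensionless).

Bq = 1/s = s⁻¹ (activity is decays per second).
So Bq⁻² = s².
lx = lm/m² (illuminance = luminous flux per area),
    = m⁻²·cd.
So lx² = m⁻⁴·cd².
N = kg·m/s² = kg·m·s⁻² (force = mass × acceleration).
Combining: cd·Bq⁻²·lx²·N = cd · s² · (m⁻⁴·cd²) · (kg·m·s⁻²) = kg·m⁻³·cd³.

kg·m⁻³·cd³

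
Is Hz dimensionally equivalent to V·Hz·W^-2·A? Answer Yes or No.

No

Left side:
  Hz = s⁻¹.
Right side:
  V = kg·m²·s⁻³·A⁻¹.
  Hz = s⁻¹.
  W = kg·m²·s⁻³.
  So W⁻² = kg⁻²·m⁻⁴·s⁶.
  Combining: V·Hz·W⁻²·A = (kg·m²·s⁻³·A⁻¹) · s⁻¹ · (kg⁻²·m⁻⁴·s⁶) · A = kg⁻¹·m⁻²·s².
Left is s⁻¹; right is kg⁻¹·m⁻²·s² — different.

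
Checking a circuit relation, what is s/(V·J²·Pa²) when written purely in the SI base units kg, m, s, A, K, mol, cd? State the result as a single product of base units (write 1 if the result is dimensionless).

V = kg·m²·s⁻³·A⁻¹.
So V⁻¹ = kg⁻¹·m⁻²·s³·A.
J = kg·m²·s⁻².
So J⁻² = kg⁻²·m⁻⁴·s⁴.
Pa = kg·m⁻¹·s⁻².
So Pa⁻² = kg⁻²·m²·s⁴.
Combining: V⁻¹·J⁻²·Pa⁻²·s = (kg⁻¹·m⁻²·s³·A) · (kg⁻²·m⁻⁴·s⁴) · (kg⁻²·m²·s⁴) · s = kg⁻⁵·m⁻⁴·s¹²·A.

kg⁻⁵·m⁻⁴·s¹²·A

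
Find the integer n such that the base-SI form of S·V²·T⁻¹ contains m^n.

2

S = 1/Ω (conductance is reciprocal resistance),
    = kg⁻¹·m⁻²·s³·A².
V = W/A (potential = power per current),
    = kg·m²·s⁻³·A⁻¹.
So V² = kg²·m⁴·s⁻⁶·A⁻².
T = Wb/m² (flux density = flux per area),
    = kg·s⁻²·A⁻¹.
So T⁻¹ = kg⁻¹·s²·A.
Combining: S·V²·T⁻¹ = (kg⁻¹·m⁻²·s³·A²) · (kg²·m⁴·s⁻⁶·A⁻²) · (kg⁻¹·s²·A) = m²·s⁻¹·A.
The exponent of m is 2.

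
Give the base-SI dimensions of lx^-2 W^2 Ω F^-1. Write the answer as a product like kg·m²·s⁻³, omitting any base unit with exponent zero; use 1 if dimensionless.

kg⁴·m¹²·s⁻¹³·A⁻⁴·cd⁻²

lx = lm/m² (illuminance = luminous flux per area),
    = m⁻²·cd.
So lx⁻² = m⁴·cd⁻².
W = J/s (power = energy per time),
    = kg·m²·s⁻³.
So W² = kg²·m⁴·s⁻⁶.
Ω = V/A (resistance = voltage per current),
    = kg·m²·s⁻³·A⁻².
F = C/V (capacitance = charge per voltage),
    = A·s/(kg·m²·s⁻³·A⁻¹) (substituting C and V),
    = kg⁻¹·m⁻²·s⁴·A².
So F⁻¹ = kg·m²·s⁻⁴·A⁻².
Combining: lx⁻²·W²·Ω·F⁻¹ = (m⁴·cd⁻²) · (kg²·m⁴·s⁻⁶) · (kg·m²·s⁻³·A⁻²) · (kg·m²·s⁻⁴·A⁻²) = kg⁴·m¹²·s⁻¹³·A⁻⁴·cd⁻².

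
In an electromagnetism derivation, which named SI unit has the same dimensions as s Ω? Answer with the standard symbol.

Ω = kg·m²·s⁻³·A⁻².
Combining: s·Ω = s · (kg·m²·s⁻³·A⁻²) = kg·m²·s⁻²·A⁻².
kg·m²·s⁻²·A⁻² is the base-SI form of the henry.

H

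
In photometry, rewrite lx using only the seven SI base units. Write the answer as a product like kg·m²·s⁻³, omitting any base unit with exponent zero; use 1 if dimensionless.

m⁻²·cd

lx = lm/m² (illuminance = luminous flux per area),
    = m⁻²·cd.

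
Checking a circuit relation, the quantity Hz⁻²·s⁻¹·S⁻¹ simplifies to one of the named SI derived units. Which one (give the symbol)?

H

Hz = 1/s = s⁻¹ (frequency is cycles per second).
So Hz⁻² = s².
S = 1/Ω (conductance is reciprocal resistance),
    = kg⁻¹·m⁻²·s³·A².
So S⁻¹ = kg·m²·s⁻³·A⁻².
Combining: Hz⁻²·s⁻¹·S⁻¹ = s² · s⁻¹ · (kg·m²·s⁻³·A⁻²) = kg·m²·s⁻²·A⁻².
kg·m²·s⁻²·A⁻² is the base-SI form of the henry.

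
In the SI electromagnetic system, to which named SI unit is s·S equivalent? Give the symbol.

F

S = kg⁻¹·m⁻²·s³·A².
Combining: s·S = s · (kg⁻¹·m⁻²·s³·A²) = kg⁻¹·m⁻²·s⁴·A².
kg⁻¹·m⁻²·s⁴·A² is the base-SI form of the farad.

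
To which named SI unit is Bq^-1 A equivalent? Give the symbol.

C

Bq = s⁻¹.
So Bq⁻¹ = s.
Combining: Bq⁻¹·A = s · A = s·A.
s·A is the base-SI form of the coulomb.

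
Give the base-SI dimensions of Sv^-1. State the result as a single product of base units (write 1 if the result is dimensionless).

m⁻²·s²

Sv = J/kg (equivalent dose = energy per mass),
    = m²·s⁻².
So Sv⁻¹ = m⁻²·s².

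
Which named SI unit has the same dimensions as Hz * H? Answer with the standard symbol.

Ω

Hz = s⁻¹.
H = kg·m²·s⁻²·A⁻².
Combining: Hz·H = s⁻¹ · (kg·m²·s⁻²·A⁻²) = kg·m²·s⁻³·A⁻².
kg·m²·s⁻³·A⁻² is the base-SI form of the ohm.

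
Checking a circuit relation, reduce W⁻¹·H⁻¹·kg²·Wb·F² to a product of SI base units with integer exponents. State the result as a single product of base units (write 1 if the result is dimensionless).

kg⁻¹·m⁻⁶·s¹¹·A⁵

W = J/s (power = energy per time),
    = kg·m²·s⁻³.
So W⁻¹ = kg⁻¹·m⁻²·s³.
H = Wb/A (inductance = flux per current),
    = kg·m²·s⁻²·A⁻².
So H⁻¹ = kg⁻¹·m⁻²·s²·A².
Wb = V·s (flux: a volt is a weber per second),
    = kg·m²·s⁻²·A⁻¹.
F = C/V (capacitance = charge per voltage),
    = A·s/(kg·m²·s⁻³·A⁻¹) (substituting C and V),
    = kg⁻¹·m⁻²·s⁴·A².
So F² = kg⁻²·m⁻⁴·s⁸·A⁴.
Combining: W⁻¹·H⁻¹·kg²·Wb·F² = (kg⁻¹·m⁻²·s³) · (kg⁻¹·m⁻²·s²·A²) · kg² · (kg·m²·s⁻²·A⁻¹) · (kg⁻²·m⁻⁴·s⁸·A⁴) = kg⁻¹·m⁻⁶·s¹¹·A⁵.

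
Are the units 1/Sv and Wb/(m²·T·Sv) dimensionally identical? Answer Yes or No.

Left side:
  Sv = J/kg (equivalent dose = energy per mass),
      = m²·s⁻².
  So Sv⁻¹ = m⁻²·s².
Right side:
  Wb = kg·m²·s⁻²·A⁻¹.
  T = kg·s⁻²·A⁻¹.
  So T⁻¹ = kg⁻¹·s²·A.
  Sv = m²·s⁻².
  So Sv⁻¹ = m⁻²·s².
  Combining: m⁻²·Wb·T⁻¹·Sv⁻¹ = m⁻² · (kg·m²·s⁻²·A⁻¹) · (kg⁻¹·s²·A) · (m⁻²·s²) = m⁻²·s².
Both reduce to m⁻²·s².

Yes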